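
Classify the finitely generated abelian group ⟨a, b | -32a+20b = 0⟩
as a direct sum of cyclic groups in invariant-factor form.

Answer: M ≅ ℤ^1 ⊕ ℤ/4

Derivation:
rank_ℚ(R)=1; free=2−1=1
SNF(R) diag = [4] → torsion [4]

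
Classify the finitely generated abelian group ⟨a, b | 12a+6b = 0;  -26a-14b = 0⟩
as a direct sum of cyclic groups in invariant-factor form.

Answer: M ≅ ℤ/2 ⊕ ℤ/6

Derivation:
rank_ℚ(R)=2; free=2−2=0
SNF(R) diag = [2, 6] → torsion [2, 6]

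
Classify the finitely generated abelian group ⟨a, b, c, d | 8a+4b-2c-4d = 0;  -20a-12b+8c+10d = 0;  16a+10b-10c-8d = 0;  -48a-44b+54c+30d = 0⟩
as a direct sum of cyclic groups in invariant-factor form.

rank_ℚ(R)=4; free=4−4=0
SNF(R) diag = [2, 2, 6, 12] → torsion [2, 2, 6, 12]

Answer: M ≅ ℤ/2 ⊕ ℤ/2 ⊕ ℤ/6 ⊕ ℤ/12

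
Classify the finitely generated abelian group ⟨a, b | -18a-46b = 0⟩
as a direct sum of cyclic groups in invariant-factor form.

rank_ℚ(R)=1; free=2−1=1
SNF(R) diag = [2] → torsion [2]

Answer: M ≅ ℤ^1 ⊕ ℤ/2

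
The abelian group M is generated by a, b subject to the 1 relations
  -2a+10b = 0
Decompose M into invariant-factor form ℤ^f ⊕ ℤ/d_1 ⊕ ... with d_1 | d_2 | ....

rank_ℚ(R)=1; free=2−1=1
SNF(R) diag = [2] → torsion [2]

Answer: M ≅ ℤ^1 ⊕ ℤ/2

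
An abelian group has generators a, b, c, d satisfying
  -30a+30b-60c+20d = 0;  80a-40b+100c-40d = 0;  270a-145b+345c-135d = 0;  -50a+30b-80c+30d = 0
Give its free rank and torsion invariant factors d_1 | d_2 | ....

rank_ℚ(R)=4; free=4−4=0
SNF(R) diag = [5, 10, 10, 20] → torsion [5, 10, 10, 20]

Answer: M ≅ ℤ/5 ⊕ ℤ/10 ⊕ ℤ/10 ⊕ ℤ/20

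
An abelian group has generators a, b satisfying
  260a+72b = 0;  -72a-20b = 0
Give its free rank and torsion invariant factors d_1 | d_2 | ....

rank_ℚ(R)=2; free=2−2=0
SNF(R) diag = [4, 4] → torsion [4, 4]

Answer: M ≅ ℤ/4 ⊕ ℤ/4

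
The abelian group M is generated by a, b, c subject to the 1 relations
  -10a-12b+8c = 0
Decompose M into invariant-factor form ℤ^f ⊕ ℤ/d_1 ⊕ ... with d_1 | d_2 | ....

Answer: M ≅ ℤ^2 ⊕ ℤ/2

Derivation:
rank_ℚ(R)=1; free=3−1=2
SNF(R) diag = [2] → torsion [2]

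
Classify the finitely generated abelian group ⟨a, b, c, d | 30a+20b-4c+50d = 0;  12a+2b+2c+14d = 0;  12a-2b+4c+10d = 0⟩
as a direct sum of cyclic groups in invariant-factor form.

rank_ℚ(R)=3; free=4−3=1
SNF(R) diag = [2, 6, 6] → torsion [2, 6, 6]

Answer: M ≅ ℤ^1 ⊕ ℤ/2 ⊕ ℤ/6 ⊕ ℤ/6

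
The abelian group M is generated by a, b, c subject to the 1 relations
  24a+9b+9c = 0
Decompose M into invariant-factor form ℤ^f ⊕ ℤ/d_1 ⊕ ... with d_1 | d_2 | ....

Answer: M ≅ ℤ^2 ⊕ ℤ/3

Derivation:
rank_ℚ(R)=1; free=3−1=2
SNF(R) diag = [3] → torsion [3]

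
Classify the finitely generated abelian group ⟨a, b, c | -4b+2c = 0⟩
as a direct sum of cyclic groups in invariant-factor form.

Answer: M ≅ ℤ^2 ⊕ ℤ/2

Derivation:
rank_ℚ(R)=1; free=3−1=2
SNF(R) diag = [2] → torsion [2]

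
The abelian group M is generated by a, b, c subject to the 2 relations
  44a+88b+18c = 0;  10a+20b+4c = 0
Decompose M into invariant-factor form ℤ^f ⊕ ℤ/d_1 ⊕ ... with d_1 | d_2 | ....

rank_ℚ(R)=2; free=3−2=1
SNF(R) diag = [2, 2] → torsion [2, 2]

Answer: M ≅ ℤ^1 ⊕ ℤ/2 ⊕ ℤ/2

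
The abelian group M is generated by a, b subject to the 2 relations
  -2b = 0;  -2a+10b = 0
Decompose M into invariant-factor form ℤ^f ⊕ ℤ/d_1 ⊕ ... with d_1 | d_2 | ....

Answer: M ≅ ℤ/2 ⊕ ℤ/2

Derivation:
rank_ℚ(R)=2; free=2−2=0
SNF(R) diag = [2, 2] → torsion [2, 2]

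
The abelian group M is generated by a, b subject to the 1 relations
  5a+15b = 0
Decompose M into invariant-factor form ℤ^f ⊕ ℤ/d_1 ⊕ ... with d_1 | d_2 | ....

rank_ℚ(R)=1; free=2−1=1
SNF(R) diag = [5] → torsion [5]

Answer: M ≅ ℤ^1 ⊕ ℤ/5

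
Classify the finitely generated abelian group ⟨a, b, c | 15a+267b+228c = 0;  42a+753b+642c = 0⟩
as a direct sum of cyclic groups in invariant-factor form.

Answer: M ≅ ℤ^1 ⊕ ℤ/3 ⊕ ℤ/9

Derivation:
rank_ℚ(R)=2; free=3−2=1
SNF(R) diag = [3, 9] → torsion [3, 9]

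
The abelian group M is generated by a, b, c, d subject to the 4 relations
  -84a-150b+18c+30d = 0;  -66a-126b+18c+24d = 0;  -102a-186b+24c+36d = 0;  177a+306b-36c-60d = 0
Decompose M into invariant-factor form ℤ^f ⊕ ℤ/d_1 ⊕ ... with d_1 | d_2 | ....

Answer: M ≅ ℤ/3 ⊕ ℤ/6 ⊕ ℤ/6 ⊕ ℤ/6

Derivation:
rank_ℚ(R)=4; free=4−4=0
SNF(R) diag = [3, 6, 6, 6] → torsion [3, 6, 6, 6]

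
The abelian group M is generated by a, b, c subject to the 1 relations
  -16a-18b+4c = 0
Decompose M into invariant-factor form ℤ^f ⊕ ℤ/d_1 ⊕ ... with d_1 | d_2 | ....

Answer: M ≅ ℤ^2 ⊕ ℤ/2

Derivation:
rank_ℚ(R)=1; free=3−1=2
SNF(R) diag = [2] → torsion [2]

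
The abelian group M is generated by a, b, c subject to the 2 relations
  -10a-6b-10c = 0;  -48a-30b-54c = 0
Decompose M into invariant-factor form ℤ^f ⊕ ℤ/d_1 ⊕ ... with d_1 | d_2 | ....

rank_ℚ(R)=2; free=3−2=1
SNF(R) diag = [2, 6] → torsion [2, 6]

Answer: M ≅ ℤ^1 ⊕ ℤ/2 ⊕ ℤ/6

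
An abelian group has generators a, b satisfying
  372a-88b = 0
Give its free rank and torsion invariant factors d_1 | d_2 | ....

rank_ℚ(R)=1; free=2−1=1
SNF(R) diag = [4] → torsion [4]

Answer: M ≅ ℤ^1 ⊕ ℤ/4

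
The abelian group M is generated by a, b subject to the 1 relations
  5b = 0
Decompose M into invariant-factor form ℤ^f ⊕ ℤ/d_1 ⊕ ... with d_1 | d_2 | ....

rank_ℚ(R)=1; free=2−1=1
SNF(R) diag = [5] → torsion [5]

Answer: M ≅ ℤ^1 ⊕ ℤ/5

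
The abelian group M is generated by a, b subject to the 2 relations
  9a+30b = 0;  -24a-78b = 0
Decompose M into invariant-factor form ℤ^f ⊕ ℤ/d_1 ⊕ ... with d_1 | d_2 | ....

Answer: M ≅ ℤ/3 ⊕ ℤ/6

Derivation:
rank_ℚ(R)=2; free=2−2=0
SNF(R) diag = [3, 6] → torsion [3, 6]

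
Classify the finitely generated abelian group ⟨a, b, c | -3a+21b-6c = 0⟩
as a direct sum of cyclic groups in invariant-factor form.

Answer: M ≅ ℤ^2 ⊕ ℤ/3

Derivation:
rank_ℚ(R)=1; free=3−1=2
SNF(R) diag = [3] → torsion [3]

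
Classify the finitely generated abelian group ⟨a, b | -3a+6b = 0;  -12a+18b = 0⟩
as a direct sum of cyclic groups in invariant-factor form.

rank_ℚ(R)=2; free=2−2=0
SNF(R) diag = [3, 6] → torsion [3, 6]

Answer: M ≅ ℤ/3 ⊕ ℤ/6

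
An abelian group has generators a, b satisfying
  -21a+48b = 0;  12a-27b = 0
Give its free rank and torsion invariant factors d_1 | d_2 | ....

rank_ℚ(R)=2; free=2−2=0
SNF(R) diag = [3, 3] → torsion [3, 3]

Answer: M ≅ ℤ/3 ⊕ ℤ/3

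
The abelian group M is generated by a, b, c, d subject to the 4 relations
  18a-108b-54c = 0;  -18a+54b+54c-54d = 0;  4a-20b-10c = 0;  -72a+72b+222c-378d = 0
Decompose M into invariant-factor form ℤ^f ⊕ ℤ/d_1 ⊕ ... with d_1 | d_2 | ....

Answer: M ≅ ℤ/2 ⊕ ℤ/6 ⊕ ℤ/18 ⊕ ℤ/54

Derivation:
rank_ℚ(R)=4; free=4−4=0
SNF(R) diag = [2, 6, 18, 54] → torsion [2, 6, 18, 54]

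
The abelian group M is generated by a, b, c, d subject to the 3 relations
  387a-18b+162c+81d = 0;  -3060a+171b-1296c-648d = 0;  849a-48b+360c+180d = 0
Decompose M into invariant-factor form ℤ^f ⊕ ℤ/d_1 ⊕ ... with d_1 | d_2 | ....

Answer: M ≅ ℤ^1 ⊕ ℤ/3 ⊕ ℤ/9 ⊕ ℤ/27

Derivation:
rank_ℚ(R)=3; free=4−3=1
SNF(R) diag = [3, 9, 27] → torsion [3, 9, 27]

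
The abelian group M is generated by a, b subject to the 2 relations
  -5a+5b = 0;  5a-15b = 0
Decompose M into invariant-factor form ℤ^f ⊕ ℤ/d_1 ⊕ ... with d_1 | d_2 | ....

rank_ℚ(R)=2; free=2−2=0
SNF(R) diag = [5, 10] → torsion [5, 10]

Answer: M ≅ ℤ/5 ⊕ ℤ/10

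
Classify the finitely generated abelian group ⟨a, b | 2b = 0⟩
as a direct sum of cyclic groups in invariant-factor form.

Answer: M ≅ ℤ^1 ⊕ ℤ/2

Derivation:
rank_ℚ(R)=1; free=2−1=1
SNF(R) diag = [2] → torsion [2]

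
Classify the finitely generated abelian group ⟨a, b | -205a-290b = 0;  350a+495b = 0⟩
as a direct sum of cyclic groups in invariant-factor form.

Answer: M ≅ ℤ/5 ⊕ ℤ/5

Derivation:
rank_ℚ(R)=2; free=2−2=0
SNF(R) diag = [5, 5] → torsion [5, 5]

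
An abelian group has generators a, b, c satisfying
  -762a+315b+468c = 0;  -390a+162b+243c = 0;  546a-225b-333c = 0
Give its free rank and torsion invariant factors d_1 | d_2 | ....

rank_ℚ(R)=3; free=3−3=0
SNF(R) diag = [3, 9, 18] → torsion [3, 9, 18]

Answer: M ≅ ℤ/3 ⊕ ℤ/9 ⊕ ℤ/18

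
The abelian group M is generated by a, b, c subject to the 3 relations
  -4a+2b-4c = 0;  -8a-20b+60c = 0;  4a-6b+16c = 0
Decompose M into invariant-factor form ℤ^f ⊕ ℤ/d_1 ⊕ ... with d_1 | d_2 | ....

rank_ℚ(R)=3; free=3−3=0
SNF(R) diag = [2, 4, 8] → torsion [2, 4, 8]

Answer: M ≅ ℤ/2 ⊕ ℤ/4 ⊕ ℤ/8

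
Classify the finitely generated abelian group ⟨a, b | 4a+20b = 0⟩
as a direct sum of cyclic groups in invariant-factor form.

rank_ℚ(R)=1; free=2−1=1
SNF(R) diag = [4] → torsion [4]

Answer: M ≅ ℤ^1 ⊕ ℤ/4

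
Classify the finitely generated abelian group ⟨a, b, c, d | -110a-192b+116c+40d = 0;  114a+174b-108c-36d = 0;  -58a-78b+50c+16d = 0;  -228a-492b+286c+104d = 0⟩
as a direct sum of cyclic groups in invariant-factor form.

Answer: M ≅ ℤ/2 ⊕ ℤ/2 ⊕ ℤ/6 ⊕ ℤ/12

Derivation:
rank_ℚ(R)=4; free=4−4=0
SNF(R) diag = [2, 2, 6, 12] → torsion [2, 2, 6, 12]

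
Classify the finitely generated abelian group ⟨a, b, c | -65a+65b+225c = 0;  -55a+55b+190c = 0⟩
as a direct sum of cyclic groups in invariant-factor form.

rank_ℚ(R)=2; free=3−2=1
SNF(R) diag = [5, 5] → torsion [5, 5]

Answer: M ≅ ℤ^1 ⊕ ℤ/5 ⊕ ℤ/5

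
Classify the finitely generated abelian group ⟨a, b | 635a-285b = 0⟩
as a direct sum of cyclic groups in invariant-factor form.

Answer: M ≅ ℤ^1 ⊕ ℤ/5

Derivation:
rank_ℚ(R)=1; free=2−1=1
SNF(R) diag = [5] → torsion [5]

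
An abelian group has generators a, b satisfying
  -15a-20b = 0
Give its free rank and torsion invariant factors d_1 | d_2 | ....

rank_ℚ(R)=1; free=2−1=1
SNF(R) diag = [5] → torsion [5]

Answer: M ≅ ℤ^1 ⊕ ℤ/5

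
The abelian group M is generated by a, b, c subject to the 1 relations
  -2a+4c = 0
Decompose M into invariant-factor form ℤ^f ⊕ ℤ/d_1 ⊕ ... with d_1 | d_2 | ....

Answer: M ≅ ℤ^2 ⊕ ℤ/2

Derivation:
rank_ℚ(R)=1; free=3−1=2
SNF(R) diag = [2] → torsion [2]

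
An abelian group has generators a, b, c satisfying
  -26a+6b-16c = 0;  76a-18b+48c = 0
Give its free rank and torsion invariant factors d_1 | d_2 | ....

rank_ℚ(R)=2; free=3−2=1
SNF(R) diag = [2, 2] → torsion [2, 2]

Answer: M ≅ ℤ^1 ⊕ ℤ/2 ⊕ ℤ/2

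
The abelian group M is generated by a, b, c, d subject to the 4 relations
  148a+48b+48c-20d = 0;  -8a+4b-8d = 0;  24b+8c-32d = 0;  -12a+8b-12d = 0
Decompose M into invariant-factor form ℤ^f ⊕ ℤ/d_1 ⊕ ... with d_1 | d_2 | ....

Answer: M ≅ ℤ/4 ⊕ ℤ/4 ⊕ ℤ/8 ⊕ ℤ/24

Derivation:
rank_ℚ(R)=4; free=4−4=0
SNF(R) diag = [4, 4, 8, 24] → torsion [4, 4, 8, 24]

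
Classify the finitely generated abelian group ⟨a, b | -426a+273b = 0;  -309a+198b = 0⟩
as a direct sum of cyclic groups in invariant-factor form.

rank_ℚ(R)=2; free=2−2=0
SNF(R) diag = [3, 3] → torsion [3, 3]

Answer: M ≅ ℤ/3 ⊕ ℤ/3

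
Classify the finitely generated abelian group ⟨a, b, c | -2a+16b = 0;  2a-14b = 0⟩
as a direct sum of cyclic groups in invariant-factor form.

rank_ℚ(R)=2; free=3−2=1
SNF(R) diag = [2, 2] → torsion [2, 2]

Answer: M ≅ ℤ^1 ⊕ ℤ/2 ⊕ ℤ/2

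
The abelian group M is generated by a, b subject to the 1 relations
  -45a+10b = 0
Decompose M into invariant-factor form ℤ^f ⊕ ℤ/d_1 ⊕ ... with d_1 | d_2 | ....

Answer: M ≅ ℤ^1 ⊕ ℤ/5

Derivation:
rank_ℚ(R)=1; free=2−1=1
SNF(R) diag = [5] → torsion [5]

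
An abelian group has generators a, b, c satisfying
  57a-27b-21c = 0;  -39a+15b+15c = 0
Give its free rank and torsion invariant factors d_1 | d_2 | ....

Answer: M ≅ ℤ^1 ⊕ ℤ/3 ⊕ ℤ/6

Derivation:
rank_ℚ(R)=2; free=3−2=1
SNF(R) diag = [3, 6] → torsion [3, 6]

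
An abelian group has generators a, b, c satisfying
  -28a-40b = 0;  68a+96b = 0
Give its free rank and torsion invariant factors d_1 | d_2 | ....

rank_ℚ(R)=2; free=3−2=1
SNF(R) diag = [4, 8] → torsion [4, 8]

Answer: M ≅ ℤ^1 ⊕ ℤ/4 ⊕ ℤ/8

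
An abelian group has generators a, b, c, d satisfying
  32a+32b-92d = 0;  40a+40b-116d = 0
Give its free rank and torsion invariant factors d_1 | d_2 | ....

Answer: M ≅ ℤ^2 ⊕ ℤ/4 ⊕ ℤ/8

Derivation:
rank_ℚ(R)=2; free=4−2=2
SNF(R) diag = [4, 8] → torsion [4, 8]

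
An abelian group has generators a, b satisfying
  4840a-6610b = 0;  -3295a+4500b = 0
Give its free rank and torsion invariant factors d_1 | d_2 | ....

Answer: M ≅ ℤ/5 ⊕ ℤ/10

Derivation:
rank_ℚ(R)=2; free=2−2=0
SNF(R) diag = [5, 10] → torsion [5, 10]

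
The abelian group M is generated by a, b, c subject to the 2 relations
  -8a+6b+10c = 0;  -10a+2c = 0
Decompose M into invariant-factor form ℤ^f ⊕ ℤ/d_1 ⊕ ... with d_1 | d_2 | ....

Answer: M ≅ ℤ^1 ⊕ ℤ/2 ⊕ ℤ/6

Derivation:
rank_ℚ(R)=2; free=3−2=1
SNF(R) diag = [2, 6] → torsion [2, 6]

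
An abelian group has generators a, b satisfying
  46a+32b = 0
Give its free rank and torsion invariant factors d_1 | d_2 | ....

rank_ℚ(R)=1; free=2−1=1
SNF(R) diag = [2] → torsion [2]

Answer: M ≅ ℤ^1 ⊕ ℤ/2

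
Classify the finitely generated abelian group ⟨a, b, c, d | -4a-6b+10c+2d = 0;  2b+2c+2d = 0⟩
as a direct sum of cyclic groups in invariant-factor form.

rank_ℚ(R)=2; free=4−2=2
SNF(R) diag = [2, 4] → torsion [2, 4]

Answer: M ≅ ℤ^2 ⊕ ℤ/2 ⊕ ℤ/4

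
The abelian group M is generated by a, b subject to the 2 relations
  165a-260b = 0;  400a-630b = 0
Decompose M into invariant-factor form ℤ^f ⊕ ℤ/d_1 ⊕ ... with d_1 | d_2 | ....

rank_ℚ(R)=2; free=2−2=0
SNF(R) diag = [5, 10] → torsion [5, 10]

Answer: M ≅ ℤ/5 ⊕ ℤ/10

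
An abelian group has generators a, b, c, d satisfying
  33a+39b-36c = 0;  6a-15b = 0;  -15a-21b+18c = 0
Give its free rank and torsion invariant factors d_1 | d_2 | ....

rank_ℚ(R)=3; free=4−3=1
SNF(R) diag = [3, 9, 18] → torsion [3, 9, 18]

Answer: M ≅ ℤ^1 ⊕ ℤ/3 ⊕ ℤ/9 ⊕ ℤ/18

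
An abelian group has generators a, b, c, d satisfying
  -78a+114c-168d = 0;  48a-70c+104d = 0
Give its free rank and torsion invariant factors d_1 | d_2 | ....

Answer: M ≅ ℤ^2 ⊕ ℤ/2 ⊕ ℤ/6

Derivation:
rank_ℚ(R)=2; free=4−2=2
SNF(R) diag = [2, 6] → torsion [2, 6]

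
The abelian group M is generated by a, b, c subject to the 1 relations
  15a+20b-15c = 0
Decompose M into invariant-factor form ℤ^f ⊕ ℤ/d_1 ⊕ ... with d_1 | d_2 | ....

rank_ℚ(R)=1; free=3−1=2
SNF(R) diag = [5] → torsion [5]

Answer: M ≅ ℤ^2 ⊕ ℤ/5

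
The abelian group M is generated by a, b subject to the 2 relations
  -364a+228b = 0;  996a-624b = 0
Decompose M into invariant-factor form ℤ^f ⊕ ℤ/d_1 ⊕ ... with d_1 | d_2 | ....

rank_ℚ(R)=2; free=2−2=0
SNF(R) diag = [4, 12] → torsion [4, 12]

Answer: M ≅ ℤ/4 ⊕ ℤ/12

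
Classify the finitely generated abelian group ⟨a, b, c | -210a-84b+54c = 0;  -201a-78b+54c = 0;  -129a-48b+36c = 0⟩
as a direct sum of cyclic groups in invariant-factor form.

Answer: M ≅ ℤ/3 ⊕ ℤ/6 ⊕ ℤ/18

Derivation:
rank_ℚ(R)=3; free=3−3=0
SNF(R) diag = [3, 6, 18] → torsion [3, 6, 18]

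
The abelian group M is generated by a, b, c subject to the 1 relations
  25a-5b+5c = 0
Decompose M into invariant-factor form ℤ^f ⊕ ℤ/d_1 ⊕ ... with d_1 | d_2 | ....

rank_ℚ(R)=1; free=3−1=2
SNF(R) diag = [5] → torsion [5]

Answer: M ≅ ℤ^2 ⊕ ℤ/5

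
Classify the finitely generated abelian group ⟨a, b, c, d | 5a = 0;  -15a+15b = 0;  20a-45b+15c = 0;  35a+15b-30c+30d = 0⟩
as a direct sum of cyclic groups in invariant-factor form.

Answer: M ≅ ℤ/5 ⊕ ℤ/15 ⊕ ℤ/15 ⊕ ℤ/30

Derivation:
rank_ℚ(R)=4; free=4−4=0
SNF(R) diag = [5, 15, 15, 30] → torsion [5, 15, 15, 30]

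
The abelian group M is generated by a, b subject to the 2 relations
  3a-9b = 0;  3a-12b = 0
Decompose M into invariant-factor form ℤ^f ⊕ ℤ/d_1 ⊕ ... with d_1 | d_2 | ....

Answer: M ≅ ℤ/3 ⊕ ℤ/3

Derivation:
rank_ℚ(R)=2; free=2−2=0
SNF(R) diag = [3, 3] → torsion [3, 3]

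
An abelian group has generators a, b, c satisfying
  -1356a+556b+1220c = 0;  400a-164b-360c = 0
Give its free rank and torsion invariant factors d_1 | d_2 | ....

rank_ℚ(R)=2; free=3−2=1
SNF(R) diag = [4, 4] → torsion [4, 4]

Answer: M ≅ ℤ^1 ⊕ ℤ/4 ⊕ ℤ/4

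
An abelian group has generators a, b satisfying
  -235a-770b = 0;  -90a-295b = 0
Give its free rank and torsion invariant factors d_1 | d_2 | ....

Answer: M ≅ ℤ/5 ⊕ ℤ/5

Derivation:
rank_ℚ(R)=2; free=2−2=0
SNF(R) diag = [5, 5] → torsion [5, 5]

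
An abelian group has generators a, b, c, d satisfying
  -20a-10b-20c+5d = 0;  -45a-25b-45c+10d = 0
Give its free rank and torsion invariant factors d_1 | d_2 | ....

Answer: M ≅ ℤ^2 ⊕ ℤ/5 ⊕ ℤ/5

Derivation:
rank_ℚ(R)=2; free=4−2=2
SNF(R) diag = [5, 5] → torsion [5, 5]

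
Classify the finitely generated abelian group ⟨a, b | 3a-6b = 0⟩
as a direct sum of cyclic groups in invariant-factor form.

rank_ℚ(R)=1; free=2−1=1
SNF(R) diag = [3] → torsion [3]

Answer: M ≅ ℤ^1 ⊕ ℤ/3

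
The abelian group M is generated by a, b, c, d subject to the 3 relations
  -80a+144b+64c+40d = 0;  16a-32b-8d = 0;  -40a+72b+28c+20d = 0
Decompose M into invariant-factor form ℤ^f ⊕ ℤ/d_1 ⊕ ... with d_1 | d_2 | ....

rank_ℚ(R)=3; free=4−3=1
SNF(R) diag = [4, 8, 16] → torsion [4, 8, 16]

Answer: M ≅ ℤ^1 ⊕ ℤ/4 ⊕ ℤ/8 ⊕ ℤ/16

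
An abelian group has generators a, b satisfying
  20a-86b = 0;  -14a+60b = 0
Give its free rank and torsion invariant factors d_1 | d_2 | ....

Answer: M ≅ ℤ/2 ⊕ ℤ/2

Derivation:
rank_ℚ(R)=2; free=2−2=0
SNF(R) diag = [2, 2] → torsion [2, 2]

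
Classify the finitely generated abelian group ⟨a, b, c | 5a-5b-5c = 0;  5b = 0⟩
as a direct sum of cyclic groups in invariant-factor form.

Answer: M ≅ ℤ^1 ⊕ ℤ/5 ⊕ ℤ/5

Derivation:
rank_ℚ(R)=2; free=3−2=1
SNF(R) diag = [5, 5] → torsion [5, 5]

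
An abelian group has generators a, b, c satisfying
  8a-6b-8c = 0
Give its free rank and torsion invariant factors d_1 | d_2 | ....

rank_ℚ(R)=1; free=3−1=2
SNF(R) diag = [2] → torsion [2]

Answer: M ≅ ℤ^2 ⊕ ℤ/2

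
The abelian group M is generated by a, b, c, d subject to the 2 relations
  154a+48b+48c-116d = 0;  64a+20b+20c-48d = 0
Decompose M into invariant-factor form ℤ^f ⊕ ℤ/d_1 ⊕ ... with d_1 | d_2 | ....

rank_ℚ(R)=2; free=4−2=2
SNF(R) diag = [2, 4] → torsion [2, 4]

Answer: M ≅ ℤ^2 ⊕ ℤ/2 ⊕ ℤ/4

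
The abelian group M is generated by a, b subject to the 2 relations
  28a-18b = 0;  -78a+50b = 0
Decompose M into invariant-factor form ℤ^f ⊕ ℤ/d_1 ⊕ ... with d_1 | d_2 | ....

Answer: M ≅ ℤ/2 ⊕ ℤ/2

Derivation:
rank_ℚ(R)=2; free=2−2=0
SNF(R) diag = [2, 2] → torsion [2, 2]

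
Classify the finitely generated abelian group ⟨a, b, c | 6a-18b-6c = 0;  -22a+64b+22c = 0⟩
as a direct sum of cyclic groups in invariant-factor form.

Answer: M ≅ ℤ^1 ⊕ ℤ/2 ⊕ ℤ/6

Derivation:
rank_ℚ(R)=2; free=3−2=1
SNF(R) diag = [2, 6] → torsion [2, 6]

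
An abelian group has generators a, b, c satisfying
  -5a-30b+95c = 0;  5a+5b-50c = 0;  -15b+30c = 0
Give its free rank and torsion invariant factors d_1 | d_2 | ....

Answer: M ≅ ℤ/5 ⊕ ℤ/5 ⊕ ℤ/15

Derivation:
rank_ℚ(R)=3; free=3−3=0
SNF(R) diag = [5, 5, 15] → torsion [5, 5, 15]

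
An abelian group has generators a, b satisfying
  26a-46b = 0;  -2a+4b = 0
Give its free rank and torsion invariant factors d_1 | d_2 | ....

Answer: M ≅ ℤ/2 ⊕ ℤ/6

Derivation:
rank_ℚ(R)=2; free=2−2=0
SNF(R) diag = [2, 6] → torsion [2, 6]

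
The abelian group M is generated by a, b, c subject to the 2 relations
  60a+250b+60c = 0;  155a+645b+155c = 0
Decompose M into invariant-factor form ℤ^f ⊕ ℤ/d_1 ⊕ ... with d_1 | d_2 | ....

rank_ℚ(R)=2; free=3−2=1
SNF(R) diag = [5, 10] → torsion [5, 10]

Answer: M ≅ ℤ^1 ⊕ ℤ/5 ⊕ ℤ/10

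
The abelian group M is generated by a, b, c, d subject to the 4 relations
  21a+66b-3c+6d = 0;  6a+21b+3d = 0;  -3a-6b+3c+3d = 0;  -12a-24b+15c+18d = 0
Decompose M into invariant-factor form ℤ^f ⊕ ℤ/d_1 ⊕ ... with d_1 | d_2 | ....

Answer: M ≅ ℤ/3 ⊕ ℤ/3 ⊕ ℤ/3 ⊕ ℤ/3

Derivation:
rank_ℚ(R)=4; free=4−4=0
SNF(R) diag = [3, 3, 3, 3] → torsion [3, 3, 3, 3]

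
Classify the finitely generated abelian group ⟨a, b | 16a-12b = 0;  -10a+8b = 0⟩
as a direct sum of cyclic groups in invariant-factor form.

Answer: M ≅ ℤ/2 ⊕ ℤ/4

Derivation:
rank_ℚ(R)=2; free=2−2=0
SNF(R) diag = [2, 4] → torsion [2, 4]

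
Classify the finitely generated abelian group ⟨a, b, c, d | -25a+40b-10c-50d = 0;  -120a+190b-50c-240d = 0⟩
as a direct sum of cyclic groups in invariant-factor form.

rank_ℚ(R)=2; free=4−2=2
SNF(R) diag = [5, 10] → torsion [5, 10]

Answer: M ≅ ℤ^2 ⊕ ℤ/5 ⊕ ℤ/10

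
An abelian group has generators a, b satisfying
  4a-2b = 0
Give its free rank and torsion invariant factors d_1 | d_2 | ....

rank_ℚ(R)=1; free=2−1=1
SNF(R) diag = [2] → torsion [2]

Answer: M ≅ ℤ^1 ⊕ ℤ/2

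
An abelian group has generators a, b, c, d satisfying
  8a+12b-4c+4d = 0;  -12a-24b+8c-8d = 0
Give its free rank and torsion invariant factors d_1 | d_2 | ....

rank_ℚ(R)=2; free=4−2=2
SNF(R) diag = [4, 4] → torsion [4, 4]

Answer: M ≅ ℤ^2 ⊕ ℤ/4 ⊕ ℤ/4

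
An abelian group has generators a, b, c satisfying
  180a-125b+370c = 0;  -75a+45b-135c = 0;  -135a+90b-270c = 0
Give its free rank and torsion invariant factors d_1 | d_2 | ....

Answer: M ≅ ℤ/5 ⊕ ℤ/15 ⊕ ℤ/45

Derivation:
rank_ℚ(R)=3; free=3−3=0
SNF(R) diag = [5, 15, 45] → torsion [5, 15, 45]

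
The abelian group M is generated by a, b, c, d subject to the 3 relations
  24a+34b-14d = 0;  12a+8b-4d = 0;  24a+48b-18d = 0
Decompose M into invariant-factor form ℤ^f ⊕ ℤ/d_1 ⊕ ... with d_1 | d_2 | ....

rank_ℚ(R)=3; free=4−3=1
SNF(R) diag = [2, 6, 12] → torsion [2, 6, 12]

Answer: M ≅ ℤ^1 ⊕ ℤ/2 ⊕ ℤ/6 ⊕ ℤ/12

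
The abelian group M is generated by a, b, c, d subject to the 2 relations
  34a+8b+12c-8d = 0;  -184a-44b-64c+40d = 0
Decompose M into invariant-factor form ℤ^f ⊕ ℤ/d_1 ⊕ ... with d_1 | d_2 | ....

rank_ℚ(R)=2; free=4−2=2
SNF(R) diag = [2, 4] → torsion [2, 4]

Answer: M ≅ ℤ^2 ⊕ ℤ/2 ⊕ ℤ/4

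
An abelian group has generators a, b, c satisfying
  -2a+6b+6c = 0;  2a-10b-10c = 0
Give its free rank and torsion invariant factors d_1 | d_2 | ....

Answer: M ≅ ℤ^1 ⊕ ℤ/2 ⊕ ℤ/4

Derivation:
rank_ℚ(R)=2; free=3−2=1
SNF(R) diag = [2, 4] → torsion [2, 4]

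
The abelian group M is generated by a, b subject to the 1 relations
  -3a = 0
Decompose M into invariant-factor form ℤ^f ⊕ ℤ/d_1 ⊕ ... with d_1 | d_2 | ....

rank_ℚ(R)=1; free=2−1=1
SNF(R) diag = [3] → torsion [3]

Answer: M ≅ ℤ^1 ⊕ ℤ/3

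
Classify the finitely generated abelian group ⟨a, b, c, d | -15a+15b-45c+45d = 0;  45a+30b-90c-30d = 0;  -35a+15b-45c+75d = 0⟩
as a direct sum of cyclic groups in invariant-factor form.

Answer: M ≅ ℤ^1 ⊕ ℤ/5 ⊕ ℤ/15 ⊕ ℤ/30

Derivation:
rank_ℚ(R)=3; free=4−3=1
SNF(R) diag = [5, 15, 30] → torsion [5, 15, 30]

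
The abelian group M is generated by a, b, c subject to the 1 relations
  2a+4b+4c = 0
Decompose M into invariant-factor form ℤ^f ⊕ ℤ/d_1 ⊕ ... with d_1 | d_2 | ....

rank_ℚ(R)=1; free=3−1=2
SNF(R) diag = [2] → torsion [2]

Answer: M ≅ ℤ^2 ⊕ ℤ/2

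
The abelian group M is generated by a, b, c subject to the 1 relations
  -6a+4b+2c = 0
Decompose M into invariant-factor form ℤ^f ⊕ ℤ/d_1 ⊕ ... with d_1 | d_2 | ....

Answer: M ≅ ℤ^2 ⊕ ℤ/2

Derivation:
rank_ℚ(R)=1; free=3−1=2
SNF(R) diag = [2] → torsion [2]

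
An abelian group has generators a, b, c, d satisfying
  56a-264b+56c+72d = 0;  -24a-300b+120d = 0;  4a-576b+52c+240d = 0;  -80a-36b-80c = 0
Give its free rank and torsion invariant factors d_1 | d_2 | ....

rank_ℚ(R)=4; free=4−4=0
SNF(R) diag = [4, 12, 24, 72] → torsion [4, 12, 24, 72]

Answer: M ≅ ℤ/4 ⊕ ℤ/12 ⊕ ℤ/24 ⊕ ℤ/72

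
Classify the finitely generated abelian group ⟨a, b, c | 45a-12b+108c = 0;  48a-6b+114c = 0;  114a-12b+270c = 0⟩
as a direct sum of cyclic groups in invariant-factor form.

Answer: M ≅ ℤ/3 ⊕ ℤ/6 ⊕ ℤ/6

Derivation:
rank_ℚ(R)=3; free=3−3=0
SNF(R) diag = [3, 6, 6] → torsion [3, 6, 6]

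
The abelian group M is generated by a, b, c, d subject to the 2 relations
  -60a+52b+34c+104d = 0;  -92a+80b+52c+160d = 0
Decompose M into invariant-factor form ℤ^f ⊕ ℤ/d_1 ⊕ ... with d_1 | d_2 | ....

rank_ℚ(R)=2; free=4−2=2
SNF(R) diag = [2, 4] → torsion [2, 4]

Answer: M ≅ ℤ^2 ⊕ ℤ/2 ⊕ ℤ/4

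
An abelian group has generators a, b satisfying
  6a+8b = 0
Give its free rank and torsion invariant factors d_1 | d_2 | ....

Answer: M ≅ ℤ^1 ⊕ ℤ/2

Derivation:
rank_ℚ(R)=1; free=2−1=1
SNF(R) diag = [2] → torsion [2]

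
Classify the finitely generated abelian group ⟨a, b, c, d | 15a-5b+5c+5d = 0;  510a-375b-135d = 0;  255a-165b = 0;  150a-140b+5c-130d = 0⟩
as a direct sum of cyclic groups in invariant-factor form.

rank_ℚ(R)=4; free=4−4=0
SNF(R) diag = [5, 15, 45, 135] → torsion [5, 15, 45, 135]

Answer: M ≅ ℤ/5 ⊕ ℤ/15 ⊕ ℤ/45 ⊕ ℤ/135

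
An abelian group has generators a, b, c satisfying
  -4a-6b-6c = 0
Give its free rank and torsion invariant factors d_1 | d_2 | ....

Answer: M ≅ ℤ^2 ⊕ ℤ/2

Derivation:
rank_ℚ(R)=1; free=3−1=2
SNF(R) diag = [2] → torsion [2]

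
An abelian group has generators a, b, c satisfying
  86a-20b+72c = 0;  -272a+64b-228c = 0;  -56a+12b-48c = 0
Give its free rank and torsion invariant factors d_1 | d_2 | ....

Answer: M ≅ ℤ/2 ⊕ ℤ/4 ⊕ ℤ/12

Derivation:
rank_ℚ(R)=3; free=3−3=0
SNF(R) diag = [2, 4, 12] → torsion [2, 4, 12]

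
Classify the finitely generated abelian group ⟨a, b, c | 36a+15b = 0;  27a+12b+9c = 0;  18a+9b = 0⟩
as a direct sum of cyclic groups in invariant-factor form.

Answer: M ≅ ℤ/3 ⊕ ℤ/9 ⊕ ℤ/18

Derivation:
rank_ℚ(R)=3; free=3−3=0
SNF(R) diag = [3, 9, 18] → torsion [3, 9, 18]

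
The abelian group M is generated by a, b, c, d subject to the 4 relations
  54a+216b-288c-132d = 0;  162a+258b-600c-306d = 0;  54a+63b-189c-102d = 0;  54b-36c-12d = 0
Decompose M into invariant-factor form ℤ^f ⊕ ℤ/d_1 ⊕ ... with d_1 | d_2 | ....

Answer: M ≅ ℤ/3 ⊕ ℤ/6 ⊕ ℤ/18 ⊕ ℤ/54

Derivation:
rank_ℚ(R)=4; free=4−4=0
SNF(R) diag = [3, 6, 18, 54] → torsion [3, 6, 18, 54]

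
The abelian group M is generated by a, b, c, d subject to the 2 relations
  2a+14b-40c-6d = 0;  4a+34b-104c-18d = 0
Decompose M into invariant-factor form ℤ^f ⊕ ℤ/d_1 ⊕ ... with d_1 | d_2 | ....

Answer: M ≅ ℤ^2 ⊕ ℤ/2 ⊕ ℤ/6

Derivation:
rank_ℚ(R)=2; free=4−2=2
SNF(R) diag = [2, 6] → torsion [2, 6]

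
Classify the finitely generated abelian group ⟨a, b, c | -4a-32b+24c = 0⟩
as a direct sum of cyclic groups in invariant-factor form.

rank_ℚ(R)=1; free=3−1=2
SNF(R) diag = [4] → torsion [4]

Answer: M ≅ ℤ^2 ⊕ ℤ/4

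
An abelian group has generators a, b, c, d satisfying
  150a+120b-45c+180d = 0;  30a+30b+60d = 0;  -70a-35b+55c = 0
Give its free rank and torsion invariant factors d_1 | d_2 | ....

Answer: M ≅ ℤ^1 ⊕ ℤ/5 ⊕ ℤ/15 ⊕ ℤ/30

Derivation:
rank_ℚ(R)=3; free=4−3=1
SNF(R) diag = [5, 15, 30] → torsion [5, 15, 30]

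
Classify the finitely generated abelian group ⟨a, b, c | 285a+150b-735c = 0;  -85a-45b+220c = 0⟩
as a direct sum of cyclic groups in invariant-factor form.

rank_ℚ(R)=2; free=3−2=1
SNF(R) diag = [5, 15] → torsion [5, 15]

Answer: M ≅ ℤ^1 ⊕ ℤ/5 ⊕ ℤ/15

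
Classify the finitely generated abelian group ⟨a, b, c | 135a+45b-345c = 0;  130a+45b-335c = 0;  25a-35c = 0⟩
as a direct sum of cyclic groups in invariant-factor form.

rank_ℚ(R)=3; free=3−3=0
SNF(R) diag = [5, 15, 45] → torsion [5, 15, 45]

Answer: M ≅ ℤ/5 ⊕ ℤ/15 ⊕ ℤ/45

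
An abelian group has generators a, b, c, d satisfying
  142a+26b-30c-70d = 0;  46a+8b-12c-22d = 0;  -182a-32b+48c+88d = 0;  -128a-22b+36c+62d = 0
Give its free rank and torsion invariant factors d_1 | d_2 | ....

Answer: M ≅ ℤ/2 ⊕ ℤ/2 ⊕ ℤ/6 ⊕ ℤ/6

Derivation:
rank_ℚ(R)=4; free=4−4=0
SNF(R) diag = [2, 2, 6, 6] → torsion [2, 2, 6, 6]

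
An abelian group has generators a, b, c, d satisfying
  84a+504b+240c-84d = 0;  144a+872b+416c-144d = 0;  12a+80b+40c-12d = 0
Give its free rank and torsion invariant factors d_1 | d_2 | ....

rank_ℚ(R)=3; free=4−3=1
SNF(R) diag = [4, 8, 24] → torsion [4, 8, 24]

Answer: M ≅ ℤ^1 ⊕ ℤ/4 ⊕ ℤ/8 ⊕ ℤ/24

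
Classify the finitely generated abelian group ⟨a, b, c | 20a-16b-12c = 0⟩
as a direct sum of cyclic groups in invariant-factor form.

rank_ℚ(R)=1; free=3−1=2
SNF(R) diag = [4] → torsion [4]

Answer: M ≅ ℤ^2 ⊕ ℤ/4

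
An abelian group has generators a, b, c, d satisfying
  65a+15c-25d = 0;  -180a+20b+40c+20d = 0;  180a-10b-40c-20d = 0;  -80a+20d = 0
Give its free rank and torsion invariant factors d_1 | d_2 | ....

rank_ℚ(R)=4; free=4−4=0
SNF(R) diag = [5, 10, 20, 20] → torsion [5, 10, 20, 20]

Answer: M ≅ ℤ/5 ⊕ ℤ/10 ⊕ ℤ/20 ⊕ ℤ/20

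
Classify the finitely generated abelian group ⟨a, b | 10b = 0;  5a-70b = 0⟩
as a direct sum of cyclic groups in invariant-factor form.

rank_ℚ(R)=2; free=2−2=0
SNF(R) diag = [5, 10] → torsion [5, 10]

Answer: M ≅ ℤ/5 ⊕ ℤ/10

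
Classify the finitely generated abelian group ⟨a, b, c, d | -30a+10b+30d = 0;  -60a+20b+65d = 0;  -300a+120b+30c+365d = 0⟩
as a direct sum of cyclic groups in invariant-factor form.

rank_ℚ(R)=3; free=4−3=1
SNF(R) diag = [5, 10, 30] → torsion [5, 10, 30]

Answer: M ≅ ℤ^1 ⊕ ℤ/5 ⊕ ℤ/10 ⊕ ℤ/30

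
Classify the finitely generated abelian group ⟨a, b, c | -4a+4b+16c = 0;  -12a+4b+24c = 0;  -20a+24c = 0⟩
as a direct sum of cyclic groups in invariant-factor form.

rank_ℚ(R)=3; free=3−3=0
SNF(R) diag = [4, 4, 8] → torsion [4, 4, 8]

Answer: M ≅ ℤ/4 ⊕ ℤ/4 ⊕ ℤ/8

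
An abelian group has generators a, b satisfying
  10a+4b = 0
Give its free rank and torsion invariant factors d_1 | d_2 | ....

rank_ℚ(R)=1; free=2−1=1
SNF(R) diag = [2] → torsion [2]

Answer: M ≅ ℤ^1 ⊕ ℤ/2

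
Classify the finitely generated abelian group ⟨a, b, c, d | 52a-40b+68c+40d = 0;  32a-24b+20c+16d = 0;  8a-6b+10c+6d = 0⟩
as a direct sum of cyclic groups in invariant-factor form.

Answer: M ≅ ℤ^1 ⊕ ℤ/2 ⊕ ℤ/4 ⊕ ℤ/4

Derivation:
rank_ℚ(R)=3; free=4−3=1
SNF(R) diag = [2, 4, 4] → torsion [2, 4, 4]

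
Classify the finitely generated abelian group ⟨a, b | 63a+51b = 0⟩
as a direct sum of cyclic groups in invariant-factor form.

rank_ℚ(R)=1; free=2−1=1
SNF(R) diag = [3] → torsion [3]

Answer: M ≅ ℤ^1 ⊕ ℤ/3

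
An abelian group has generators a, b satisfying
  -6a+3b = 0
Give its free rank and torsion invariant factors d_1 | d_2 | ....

Answer: M ≅ ℤ^1 ⊕ ℤ/3

Derivation:
rank_ℚ(R)=1; free=2−1=1
SNF(R) diag = [3] → torsion [3]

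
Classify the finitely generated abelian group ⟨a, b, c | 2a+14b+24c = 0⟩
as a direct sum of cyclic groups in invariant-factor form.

rank_ℚ(R)=1; free=3−1=2
SNF(R) diag = [2] → torsion [2]

Answer: M ≅ ℤ^2 ⊕ ℤ/2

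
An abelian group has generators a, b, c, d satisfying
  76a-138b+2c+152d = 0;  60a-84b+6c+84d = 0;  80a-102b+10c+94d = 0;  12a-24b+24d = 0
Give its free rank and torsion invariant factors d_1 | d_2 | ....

Answer: M ≅ ℤ/2 ⊕ ℤ/6 ⊕ ℤ/6 ⊕ ℤ/12

Derivation:
rank_ℚ(R)=4; free=4−4=0
SNF(R) diag = [2, 6, 6, 12] → torsion [2, 6, 6, 12]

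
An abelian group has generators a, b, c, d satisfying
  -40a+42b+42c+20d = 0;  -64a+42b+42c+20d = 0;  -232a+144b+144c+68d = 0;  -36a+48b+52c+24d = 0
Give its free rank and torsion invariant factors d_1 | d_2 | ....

Answer: M ≅ ℤ/2 ⊕ ℤ/4 ⊕ ℤ/12 ⊕ ℤ/24

Derivation:
rank_ℚ(R)=4; free=4−4=0
SNF(R) diag = [2, 4, 12, 24] → torsion [2, 4, 12, 24]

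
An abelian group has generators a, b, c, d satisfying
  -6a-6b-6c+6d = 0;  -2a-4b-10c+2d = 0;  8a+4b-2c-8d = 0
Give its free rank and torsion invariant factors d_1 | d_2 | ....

Answer: M ≅ ℤ^1 ⊕ ℤ/2 ⊕ ℤ/6 ⊕ ℤ/6

Derivation:
rank_ℚ(R)=3; free=4−3=1
SNF(R) diag = [2, 6, 6] → torsion [2, 6, 6]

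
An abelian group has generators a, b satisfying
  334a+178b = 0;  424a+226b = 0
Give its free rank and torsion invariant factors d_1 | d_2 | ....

rank_ℚ(R)=2; free=2−2=0
SNF(R) diag = [2, 6] → torsion [2, 6]

Answer: M ≅ ℤ/2 ⊕ ℤ/6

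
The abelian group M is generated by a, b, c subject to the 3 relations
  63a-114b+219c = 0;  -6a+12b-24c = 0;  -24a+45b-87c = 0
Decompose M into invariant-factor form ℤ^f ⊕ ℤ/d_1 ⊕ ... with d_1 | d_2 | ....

Answer: M ≅ ℤ/3 ⊕ ℤ/3 ⊕ ℤ/6

Derivation:
rank_ℚ(R)=3; free=3−3=0
SNF(R) diag = [3, 3, 6] → torsion [3, 3, 6]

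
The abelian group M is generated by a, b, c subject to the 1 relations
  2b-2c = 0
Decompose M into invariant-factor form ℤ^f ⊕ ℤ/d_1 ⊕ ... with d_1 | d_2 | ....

rank_ℚ(R)=1; free=3−1=2
SNF(R) diag = [2] → torsion [2]

Answer: M ≅ ℤ^2 ⊕ ℤ/2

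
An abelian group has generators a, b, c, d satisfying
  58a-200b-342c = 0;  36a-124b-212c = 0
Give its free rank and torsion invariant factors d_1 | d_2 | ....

rank_ℚ(R)=2; free=4−2=2
SNF(R) diag = [2, 4] → torsion [2, 4]

Answer: M ≅ ℤ^2 ⊕ ℤ/2 ⊕ ℤ/4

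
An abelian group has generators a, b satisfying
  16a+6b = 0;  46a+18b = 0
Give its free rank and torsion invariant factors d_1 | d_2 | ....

rank_ℚ(R)=2; free=2−2=0
SNF(R) diag = [2, 6] → torsion [2, 6]

Answer: M ≅ ℤ/2 ⊕ ℤ/6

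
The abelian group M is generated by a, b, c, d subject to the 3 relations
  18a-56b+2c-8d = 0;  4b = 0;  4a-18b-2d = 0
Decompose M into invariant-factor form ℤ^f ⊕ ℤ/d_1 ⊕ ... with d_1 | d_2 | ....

rank_ℚ(R)=3; free=4−3=1
SNF(R) diag = [2, 2, 4] → torsion [2, 2, 4]

Answer: M ≅ ℤ^1 ⊕ ℤ/2 ⊕ ℤ/2 ⊕ ℤ/4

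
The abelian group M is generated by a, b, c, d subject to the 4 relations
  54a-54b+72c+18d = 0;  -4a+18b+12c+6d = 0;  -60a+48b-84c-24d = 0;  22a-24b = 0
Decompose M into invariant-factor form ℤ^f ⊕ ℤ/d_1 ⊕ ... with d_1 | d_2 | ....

rank_ℚ(R)=4; free=4−4=0
SNF(R) diag = [2, 6, 12, 36] → torsion [2, 6, 12, 36]

Answer: M ≅ ℤ/2 ⊕ ℤ/6 ⊕ ℤ/12 ⊕ ℤ/36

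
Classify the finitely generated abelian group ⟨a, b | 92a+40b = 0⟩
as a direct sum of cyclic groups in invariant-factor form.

Answer: M ≅ ℤ^1 ⊕ ℤ/4

Derivation:
rank_ℚ(R)=1; free=2−1=1
SNF(R) diag = [4] → torsion [4]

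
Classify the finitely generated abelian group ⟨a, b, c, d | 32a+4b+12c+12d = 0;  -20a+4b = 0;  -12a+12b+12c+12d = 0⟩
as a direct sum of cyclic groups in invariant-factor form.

rank_ℚ(R)=3; free=4−3=1
SNF(R) diag = [4, 4, 12] → torsion [4, 4, 12]

Answer: M ≅ ℤ^1 ⊕ ℤ/4 ⊕ ℤ/4 ⊕ ℤ/12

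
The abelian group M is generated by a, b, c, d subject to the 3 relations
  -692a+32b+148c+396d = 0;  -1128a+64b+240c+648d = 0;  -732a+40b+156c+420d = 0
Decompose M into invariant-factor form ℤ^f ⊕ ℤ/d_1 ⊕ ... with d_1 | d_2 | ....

Answer: M ≅ ℤ^1 ⊕ ℤ/4 ⊕ ℤ/8 ⊕ ℤ/24

Derivation:
rank_ℚ(R)=3; free=4−3=1
SNF(R) diag = [4, 8, 24] → torsion [4, 8, 24]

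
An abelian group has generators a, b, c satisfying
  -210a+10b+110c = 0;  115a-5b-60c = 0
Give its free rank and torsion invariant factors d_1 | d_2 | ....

Answer: M ≅ ℤ^1 ⊕ ℤ/5 ⊕ ℤ/10

Derivation:
rank_ℚ(R)=2; free=3−2=1
SNF(R) diag = [5, 10] → torsion [5, 10]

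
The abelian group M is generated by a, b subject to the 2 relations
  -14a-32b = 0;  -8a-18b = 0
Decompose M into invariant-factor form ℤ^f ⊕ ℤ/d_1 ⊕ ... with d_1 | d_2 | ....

rank_ℚ(R)=2; free=2−2=0
SNF(R) diag = [2, 2] → torsion [2, 2]

Answer: M ≅ ℤ/2 ⊕ ℤ/2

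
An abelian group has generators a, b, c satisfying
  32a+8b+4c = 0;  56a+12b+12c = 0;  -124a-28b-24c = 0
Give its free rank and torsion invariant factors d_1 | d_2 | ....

rank_ℚ(R)=3; free=3−3=0
SNF(R) diag = [4, 4, 4] → torsion [4, 4, 4]

Answer: M ≅ ℤ/4 ⊕ ℤ/4 ⊕ ℤ/4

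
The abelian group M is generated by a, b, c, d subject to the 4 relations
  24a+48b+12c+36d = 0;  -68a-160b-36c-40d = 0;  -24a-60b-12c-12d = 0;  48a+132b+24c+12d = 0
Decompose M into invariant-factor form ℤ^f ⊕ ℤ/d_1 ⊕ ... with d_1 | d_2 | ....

Answer: M ≅ ℤ/4 ⊕ ℤ/12 ⊕ ℤ/12 ⊕ ℤ/12

Derivation:
rank_ℚ(R)=4; free=4−4=0
SNF(R) diag = [4, 12, 12, 12] → torsion [4, 12, 12, 12]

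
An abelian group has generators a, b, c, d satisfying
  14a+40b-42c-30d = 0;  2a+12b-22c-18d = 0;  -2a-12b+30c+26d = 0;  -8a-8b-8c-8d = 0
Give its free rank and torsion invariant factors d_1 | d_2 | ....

Answer: M ≅ ℤ/2 ⊕ ℤ/4 ⊕ ℤ/8 ⊕ ℤ/16

Derivation:
rank_ℚ(R)=4; free=4−4=0
SNF(R) diag = [2, 4, 8, 16] → torsion [2, 4, 8, 16]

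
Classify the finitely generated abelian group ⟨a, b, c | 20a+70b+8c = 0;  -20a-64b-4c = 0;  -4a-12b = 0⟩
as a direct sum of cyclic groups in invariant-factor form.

Answer: M ≅ ℤ/2 ⊕ ℤ/4 ⊕ ℤ/4

Derivation:
rank_ℚ(R)=3; free=3−3=0
SNF(R) diag = [2, 4, 4] → torsion [2, 4, 4]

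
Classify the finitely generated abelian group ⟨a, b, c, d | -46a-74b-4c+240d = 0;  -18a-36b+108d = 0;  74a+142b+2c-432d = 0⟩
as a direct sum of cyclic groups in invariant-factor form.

Answer: M ≅ ℤ^1 ⊕ ℤ/2 ⊕ ℤ/6 ⊕ ℤ/18

Derivation:
rank_ℚ(R)=3; free=4−3=1
SNF(R) diag = [2, 6, 18] → torsion [2, 6, 18]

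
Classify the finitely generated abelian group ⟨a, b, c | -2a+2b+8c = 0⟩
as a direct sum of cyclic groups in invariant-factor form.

Answer: M ≅ ℤ^2 ⊕ ℤ/2

Derivation:
rank_ℚ(R)=1; free=3−1=2
SNF(R) diag = [2] → torsion [2]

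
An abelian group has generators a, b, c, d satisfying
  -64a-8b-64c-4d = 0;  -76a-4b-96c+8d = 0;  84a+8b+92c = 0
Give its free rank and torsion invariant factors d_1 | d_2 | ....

Answer: M ≅ ℤ^1 ⊕ ℤ/4 ⊕ ℤ/4 ⊕ ℤ/12

Derivation:
rank_ℚ(R)=3; free=4−3=1
SNF(R) diag = [4, 4, 12] → torsion [4, 4, 12]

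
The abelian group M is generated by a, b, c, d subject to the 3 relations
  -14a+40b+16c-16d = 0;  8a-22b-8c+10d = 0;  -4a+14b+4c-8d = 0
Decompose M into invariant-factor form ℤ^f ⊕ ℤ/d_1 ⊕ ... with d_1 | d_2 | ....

Answer: M ≅ ℤ^1 ⊕ ℤ/2 ⊕ ℤ/2 ⊕ ℤ/6

Derivation:
rank_ℚ(R)=3; free=4−3=1
SNF(R) diag = [2, 2, 6] → torsion [2, 2, 6]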